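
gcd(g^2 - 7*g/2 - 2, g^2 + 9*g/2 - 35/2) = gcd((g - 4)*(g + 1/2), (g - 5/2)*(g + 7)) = 1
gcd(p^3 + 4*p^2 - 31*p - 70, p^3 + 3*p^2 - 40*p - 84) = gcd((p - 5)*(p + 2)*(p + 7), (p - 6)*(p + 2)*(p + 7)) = p^2 + 9*p + 14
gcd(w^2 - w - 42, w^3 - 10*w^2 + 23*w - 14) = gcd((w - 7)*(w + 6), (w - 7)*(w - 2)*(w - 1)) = w - 7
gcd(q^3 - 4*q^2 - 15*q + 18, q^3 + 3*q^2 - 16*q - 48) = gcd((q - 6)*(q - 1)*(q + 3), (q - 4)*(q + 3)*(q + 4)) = q + 3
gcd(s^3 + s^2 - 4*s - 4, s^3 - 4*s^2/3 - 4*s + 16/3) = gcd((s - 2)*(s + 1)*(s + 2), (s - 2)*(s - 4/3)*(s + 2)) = s^2 - 4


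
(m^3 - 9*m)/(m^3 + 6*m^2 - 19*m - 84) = m*(m - 3)/(m^2 + 3*m - 28)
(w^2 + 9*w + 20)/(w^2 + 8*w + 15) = (w + 4)/(w + 3)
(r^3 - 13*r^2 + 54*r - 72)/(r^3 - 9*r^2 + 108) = (r^2 - 7*r + 12)/(r^2 - 3*r - 18)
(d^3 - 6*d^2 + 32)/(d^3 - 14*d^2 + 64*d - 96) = (d + 2)/(d - 6)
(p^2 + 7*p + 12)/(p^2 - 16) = (p + 3)/(p - 4)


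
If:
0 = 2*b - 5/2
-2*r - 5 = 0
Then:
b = 5/4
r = -5/2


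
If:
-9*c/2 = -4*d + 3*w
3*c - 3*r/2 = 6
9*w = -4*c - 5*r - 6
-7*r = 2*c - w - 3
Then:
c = 293/158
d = 1377/1264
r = -23/79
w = -105/79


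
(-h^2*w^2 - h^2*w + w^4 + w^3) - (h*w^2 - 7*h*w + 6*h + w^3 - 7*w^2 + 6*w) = -h^2*w^2 - h^2*w - h*w^2 + 7*h*w - 6*h + w^4 + 7*w^2 - 6*w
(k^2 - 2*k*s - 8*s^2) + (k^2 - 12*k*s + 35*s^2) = 2*k^2 - 14*k*s + 27*s^2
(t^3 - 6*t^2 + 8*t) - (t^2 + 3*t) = t^3 - 7*t^2 + 5*t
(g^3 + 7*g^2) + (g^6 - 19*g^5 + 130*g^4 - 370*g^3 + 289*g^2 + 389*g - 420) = g^6 - 19*g^5 + 130*g^4 - 369*g^3 + 296*g^2 + 389*g - 420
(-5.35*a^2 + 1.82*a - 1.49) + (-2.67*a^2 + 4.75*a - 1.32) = -8.02*a^2 + 6.57*a - 2.81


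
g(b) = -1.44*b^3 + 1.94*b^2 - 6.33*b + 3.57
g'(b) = -4.32*b^2 + 3.88*b - 6.33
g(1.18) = -3.56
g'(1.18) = -7.77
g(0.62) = 0.05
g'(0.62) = -5.59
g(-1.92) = 33.07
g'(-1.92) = -29.70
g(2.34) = -19.07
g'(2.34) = -20.91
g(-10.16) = 1778.37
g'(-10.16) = -491.69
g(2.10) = -14.50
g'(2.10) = -17.23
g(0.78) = -0.87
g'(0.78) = -5.93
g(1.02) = -2.40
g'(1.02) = -6.87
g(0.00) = 3.57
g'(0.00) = -6.33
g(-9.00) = 1267.44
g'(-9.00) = -391.17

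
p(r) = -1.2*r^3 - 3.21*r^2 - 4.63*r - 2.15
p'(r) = -3.6*r^2 - 6.42*r - 4.63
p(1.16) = -13.71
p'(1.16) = -16.92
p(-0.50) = -0.49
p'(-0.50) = -2.32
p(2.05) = -35.47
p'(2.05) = -32.92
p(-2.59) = 9.16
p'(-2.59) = -12.15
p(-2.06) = 4.26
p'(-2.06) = -6.68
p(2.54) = -54.28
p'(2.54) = -44.16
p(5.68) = -351.91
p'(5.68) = -157.24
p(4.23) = -170.00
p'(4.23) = -96.20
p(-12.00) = 1664.77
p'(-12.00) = -445.99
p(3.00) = -77.33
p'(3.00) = -56.29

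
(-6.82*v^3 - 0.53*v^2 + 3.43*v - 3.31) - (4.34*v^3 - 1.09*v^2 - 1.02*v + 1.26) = -11.16*v^3 + 0.56*v^2 + 4.45*v - 4.57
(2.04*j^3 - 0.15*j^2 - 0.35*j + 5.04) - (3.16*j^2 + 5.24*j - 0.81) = 2.04*j^3 - 3.31*j^2 - 5.59*j + 5.85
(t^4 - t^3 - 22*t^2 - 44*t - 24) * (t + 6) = t^5 + 5*t^4 - 28*t^3 - 176*t^2 - 288*t - 144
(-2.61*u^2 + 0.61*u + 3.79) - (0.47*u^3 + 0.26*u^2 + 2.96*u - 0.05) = -0.47*u^3 - 2.87*u^2 - 2.35*u + 3.84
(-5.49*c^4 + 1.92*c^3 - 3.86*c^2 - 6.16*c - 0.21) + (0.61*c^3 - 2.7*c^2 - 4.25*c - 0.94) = -5.49*c^4 + 2.53*c^3 - 6.56*c^2 - 10.41*c - 1.15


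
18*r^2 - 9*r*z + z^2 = (-6*r + z)*(-3*r + z)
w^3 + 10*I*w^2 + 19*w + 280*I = (w - 5*I)*(w + 7*I)*(w + 8*I)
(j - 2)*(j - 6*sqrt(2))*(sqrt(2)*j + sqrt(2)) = sqrt(2)*j^3 - 12*j^2 - sqrt(2)*j^2 - 2*sqrt(2)*j + 12*j + 24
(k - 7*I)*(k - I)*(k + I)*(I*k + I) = I*k^4 + 7*k^3 + I*k^3 + 7*k^2 + I*k^2 + 7*k + I*k + 7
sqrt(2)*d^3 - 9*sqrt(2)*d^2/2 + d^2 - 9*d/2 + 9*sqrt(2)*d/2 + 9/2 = (d - 3)*(d - 3/2)*(sqrt(2)*d + 1)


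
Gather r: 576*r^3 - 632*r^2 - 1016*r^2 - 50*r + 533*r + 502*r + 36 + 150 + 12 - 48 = 576*r^3 - 1648*r^2 + 985*r + 150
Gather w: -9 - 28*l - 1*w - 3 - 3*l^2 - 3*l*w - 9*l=-3*l^2 - 37*l + w*(-3*l - 1) - 12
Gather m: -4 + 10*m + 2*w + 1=10*m + 2*w - 3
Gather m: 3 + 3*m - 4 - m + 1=2*m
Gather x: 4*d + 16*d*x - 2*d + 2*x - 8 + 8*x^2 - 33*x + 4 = 2*d + 8*x^2 + x*(16*d - 31) - 4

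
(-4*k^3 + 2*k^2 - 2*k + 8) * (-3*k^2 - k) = 12*k^5 - 2*k^4 + 4*k^3 - 22*k^2 - 8*k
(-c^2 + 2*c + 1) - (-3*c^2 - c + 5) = 2*c^2 + 3*c - 4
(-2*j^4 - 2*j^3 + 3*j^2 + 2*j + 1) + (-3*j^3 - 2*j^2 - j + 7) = -2*j^4 - 5*j^3 + j^2 + j + 8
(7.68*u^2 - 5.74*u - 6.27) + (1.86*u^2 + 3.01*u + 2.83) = 9.54*u^2 - 2.73*u - 3.44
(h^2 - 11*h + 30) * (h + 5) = h^3 - 6*h^2 - 25*h + 150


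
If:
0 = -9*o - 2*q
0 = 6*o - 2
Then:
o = 1/3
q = -3/2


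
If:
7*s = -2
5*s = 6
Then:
No Solution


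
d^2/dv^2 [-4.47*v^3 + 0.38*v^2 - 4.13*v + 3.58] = 0.76 - 26.82*v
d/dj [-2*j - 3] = -2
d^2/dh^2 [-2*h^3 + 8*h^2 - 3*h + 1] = 16 - 12*h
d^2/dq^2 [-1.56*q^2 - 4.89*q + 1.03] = -3.12000000000000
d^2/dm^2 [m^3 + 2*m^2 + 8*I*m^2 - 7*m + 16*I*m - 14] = 6*m + 4 + 16*I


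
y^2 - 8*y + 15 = (y - 5)*(y - 3)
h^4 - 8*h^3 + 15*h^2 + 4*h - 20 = (h - 5)*(h - 2)^2*(h + 1)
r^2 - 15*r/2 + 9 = (r - 6)*(r - 3/2)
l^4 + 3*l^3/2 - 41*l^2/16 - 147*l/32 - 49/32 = (l - 7/4)*(l + 1/2)*(l + 1)*(l + 7/4)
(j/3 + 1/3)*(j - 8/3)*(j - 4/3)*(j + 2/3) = j^4/3 - 7*j^3/9 - 22*j^2/27 + 88*j/81 + 64/81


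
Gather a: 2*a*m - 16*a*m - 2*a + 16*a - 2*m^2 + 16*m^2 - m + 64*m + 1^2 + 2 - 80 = a*(14 - 14*m) + 14*m^2 + 63*m - 77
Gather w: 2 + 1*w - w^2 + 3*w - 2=-w^2 + 4*w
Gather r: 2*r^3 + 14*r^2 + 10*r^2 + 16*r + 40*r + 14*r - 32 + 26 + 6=2*r^3 + 24*r^2 + 70*r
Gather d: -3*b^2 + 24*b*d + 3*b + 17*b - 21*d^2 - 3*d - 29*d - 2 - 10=-3*b^2 + 20*b - 21*d^2 + d*(24*b - 32) - 12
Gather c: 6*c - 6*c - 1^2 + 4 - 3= 0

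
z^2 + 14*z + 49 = (z + 7)^2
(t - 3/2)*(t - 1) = t^2 - 5*t/2 + 3/2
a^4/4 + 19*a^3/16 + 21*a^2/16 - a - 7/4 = (a/4 + 1/2)*(a - 1)*(a + 7/4)*(a + 2)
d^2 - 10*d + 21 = (d - 7)*(d - 3)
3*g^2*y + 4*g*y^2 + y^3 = y*(g + y)*(3*g + y)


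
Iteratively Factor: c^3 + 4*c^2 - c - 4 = (c - 1)*(c^2 + 5*c + 4) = (c - 1)*(c + 4)*(c + 1)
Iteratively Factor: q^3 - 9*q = (q - 3)*(q^2 + 3*q) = (q - 3)*(q + 3)*(q)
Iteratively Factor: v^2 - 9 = (v - 3)*(v + 3)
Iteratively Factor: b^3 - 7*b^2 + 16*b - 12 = (b - 2)*(b^2 - 5*b + 6) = (b - 2)^2*(b - 3)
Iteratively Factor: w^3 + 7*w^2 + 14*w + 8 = (w + 1)*(w^2 + 6*w + 8) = (w + 1)*(w + 4)*(w + 2)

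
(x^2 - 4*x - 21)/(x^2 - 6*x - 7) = (x + 3)/(x + 1)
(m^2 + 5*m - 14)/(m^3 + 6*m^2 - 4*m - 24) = (m + 7)/(m^2 + 8*m + 12)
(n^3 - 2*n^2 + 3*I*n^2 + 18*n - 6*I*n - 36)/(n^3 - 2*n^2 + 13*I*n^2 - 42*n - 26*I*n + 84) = (n - 3*I)/(n + 7*I)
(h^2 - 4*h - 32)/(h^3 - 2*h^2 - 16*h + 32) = (h - 8)/(h^2 - 6*h + 8)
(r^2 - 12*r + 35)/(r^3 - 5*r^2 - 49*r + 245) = 1/(r + 7)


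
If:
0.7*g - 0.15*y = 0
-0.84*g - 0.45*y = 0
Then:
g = 0.00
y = 0.00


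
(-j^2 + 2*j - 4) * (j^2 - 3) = -j^4 + 2*j^3 - j^2 - 6*j + 12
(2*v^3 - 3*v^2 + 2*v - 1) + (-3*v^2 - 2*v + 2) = 2*v^3 - 6*v^2 + 1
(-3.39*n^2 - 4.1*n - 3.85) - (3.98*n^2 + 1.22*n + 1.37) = -7.37*n^2 - 5.32*n - 5.22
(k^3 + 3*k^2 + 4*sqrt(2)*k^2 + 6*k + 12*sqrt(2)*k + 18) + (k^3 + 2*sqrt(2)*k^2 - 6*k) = 2*k^3 + 3*k^2 + 6*sqrt(2)*k^2 + 12*sqrt(2)*k + 18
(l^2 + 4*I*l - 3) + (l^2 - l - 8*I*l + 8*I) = 2*l^2 - l - 4*I*l - 3 + 8*I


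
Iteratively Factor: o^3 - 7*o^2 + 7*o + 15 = (o + 1)*(o^2 - 8*o + 15) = (o - 3)*(o + 1)*(o - 5)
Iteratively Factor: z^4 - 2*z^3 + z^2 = (z - 1)*(z^3 - z^2) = z*(z - 1)*(z^2 - z) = z^2*(z - 1)*(z - 1)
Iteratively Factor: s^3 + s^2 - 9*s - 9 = (s + 1)*(s^2 - 9) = (s - 3)*(s + 1)*(s + 3)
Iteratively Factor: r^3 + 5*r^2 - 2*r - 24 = (r - 2)*(r^2 + 7*r + 12) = (r - 2)*(r + 4)*(r + 3)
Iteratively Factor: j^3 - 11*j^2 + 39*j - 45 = (j - 3)*(j^2 - 8*j + 15) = (j - 3)^2*(j - 5)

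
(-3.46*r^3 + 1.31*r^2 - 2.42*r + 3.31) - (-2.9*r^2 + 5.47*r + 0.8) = -3.46*r^3 + 4.21*r^2 - 7.89*r + 2.51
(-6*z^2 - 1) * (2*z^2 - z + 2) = -12*z^4 + 6*z^3 - 14*z^2 + z - 2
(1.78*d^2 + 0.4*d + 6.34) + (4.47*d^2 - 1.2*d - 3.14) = 6.25*d^2 - 0.8*d + 3.2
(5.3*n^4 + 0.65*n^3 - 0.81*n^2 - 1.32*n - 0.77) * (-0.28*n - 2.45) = -1.484*n^5 - 13.167*n^4 - 1.3657*n^3 + 2.3541*n^2 + 3.4496*n + 1.8865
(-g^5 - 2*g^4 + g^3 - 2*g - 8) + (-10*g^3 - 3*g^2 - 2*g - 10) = -g^5 - 2*g^4 - 9*g^3 - 3*g^2 - 4*g - 18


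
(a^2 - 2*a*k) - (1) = a^2 - 2*a*k - 1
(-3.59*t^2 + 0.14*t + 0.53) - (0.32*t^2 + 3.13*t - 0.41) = -3.91*t^2 - 2.99*t + 0.94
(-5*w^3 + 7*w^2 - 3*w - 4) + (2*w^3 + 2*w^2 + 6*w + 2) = -3*w^3 + 9*w^2 + 3*w - 2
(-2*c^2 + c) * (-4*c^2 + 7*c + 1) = 8*c^4 - 18*c^3 + 5*c^2 + c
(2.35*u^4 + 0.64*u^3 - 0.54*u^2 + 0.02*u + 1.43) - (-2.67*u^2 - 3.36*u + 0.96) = 2.35*u^4 + 0.64*u^3 + 2.13*u^2 + 3.38*u + 0.47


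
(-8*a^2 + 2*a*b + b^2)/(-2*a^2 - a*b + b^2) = (4*a + b)/(a + b)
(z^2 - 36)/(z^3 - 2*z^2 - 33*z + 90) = (z - 6)/(z^2 - 8*z + 15)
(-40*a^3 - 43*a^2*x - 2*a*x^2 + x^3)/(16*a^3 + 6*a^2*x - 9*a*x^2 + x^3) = (5*a + x)/(-2*a + x)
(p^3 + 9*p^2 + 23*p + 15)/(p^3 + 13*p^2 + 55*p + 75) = (p + 1)/(p + 5)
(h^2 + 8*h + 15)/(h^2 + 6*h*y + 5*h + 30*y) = (h + 3)/(h + 6*y)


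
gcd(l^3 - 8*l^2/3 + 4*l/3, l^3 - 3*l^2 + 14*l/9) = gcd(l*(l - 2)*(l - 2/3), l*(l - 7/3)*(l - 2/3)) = l^2 - 2*l/3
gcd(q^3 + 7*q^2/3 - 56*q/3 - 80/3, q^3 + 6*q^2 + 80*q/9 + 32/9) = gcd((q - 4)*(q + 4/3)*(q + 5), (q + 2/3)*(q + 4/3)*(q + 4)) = q + 4/3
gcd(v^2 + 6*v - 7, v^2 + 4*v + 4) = 1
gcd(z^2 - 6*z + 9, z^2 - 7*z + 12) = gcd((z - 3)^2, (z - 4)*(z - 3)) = z - 3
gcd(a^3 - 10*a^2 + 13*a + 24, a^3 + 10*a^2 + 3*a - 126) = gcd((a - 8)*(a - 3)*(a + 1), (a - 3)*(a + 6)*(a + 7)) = a - 3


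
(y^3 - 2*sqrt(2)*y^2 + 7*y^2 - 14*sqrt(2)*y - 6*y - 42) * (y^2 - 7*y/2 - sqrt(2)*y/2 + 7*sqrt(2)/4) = y^5 - 5*sqrt(2)*y^4/2 + 7*y^4/2 - 57*y^3/2 - 35*sqrt(2)*y^3/4 - 14*y^2 + 257*sqrt(2)*y^2/4 + 21*sqrt(2)*y/2 + 98*y - 147*sqrt(2)/2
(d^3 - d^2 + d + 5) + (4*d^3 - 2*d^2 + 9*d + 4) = 5*d^3 - 3*d^2 + 10*d + 9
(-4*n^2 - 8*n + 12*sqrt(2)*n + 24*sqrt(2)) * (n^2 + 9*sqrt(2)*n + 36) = -4*n^4 - 24*sqrt(2)*n^3 - 8*n^3 - 48*sqrt(2)*n^2 + 72*n^2 + 144*n + 432*sqrt(2)*n + 864*sqrt(2)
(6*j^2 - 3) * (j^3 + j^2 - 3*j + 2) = 6*j^5 + 6*j^4 - 21*j^3 + 9*j^2 + 9*j - 6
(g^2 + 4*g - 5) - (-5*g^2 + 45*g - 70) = 6*g^2 - 41*g + 65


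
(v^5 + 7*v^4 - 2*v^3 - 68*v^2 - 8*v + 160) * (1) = v^5 + 7*v^4 - 2*v^3 - 68*v^2 - 8*v + 160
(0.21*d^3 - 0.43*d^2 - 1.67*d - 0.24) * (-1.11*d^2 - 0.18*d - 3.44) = -0.2331*d^5 + 0.4395*d^4 + 1.2087*d^3 + 2.0462*d^2 + 5.788*d + 0.8256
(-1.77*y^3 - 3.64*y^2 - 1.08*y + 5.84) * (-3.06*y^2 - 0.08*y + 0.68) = 5.4162*y^5 + 11.28*y^4 + 2.3924*y^3 - 20.2592*y^2 - 1.2016*y + 3.9712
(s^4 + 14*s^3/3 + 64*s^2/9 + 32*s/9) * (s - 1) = s^5 + 11*s^4/3 + 22*s^3/9 - 32*s^2/9 - 32*s/9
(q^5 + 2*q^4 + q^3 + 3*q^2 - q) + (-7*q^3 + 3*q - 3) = q^5 + 2*q^4 - 6*q^3 + 3*q^2 + 2*q - 3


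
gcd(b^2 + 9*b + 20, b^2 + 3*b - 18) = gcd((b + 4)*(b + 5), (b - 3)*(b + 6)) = 1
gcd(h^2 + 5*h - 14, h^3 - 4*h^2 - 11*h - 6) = 1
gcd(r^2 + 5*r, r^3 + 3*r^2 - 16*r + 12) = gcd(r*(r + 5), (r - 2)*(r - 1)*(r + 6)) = 1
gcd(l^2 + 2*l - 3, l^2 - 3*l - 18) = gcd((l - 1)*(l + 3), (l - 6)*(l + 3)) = l + 3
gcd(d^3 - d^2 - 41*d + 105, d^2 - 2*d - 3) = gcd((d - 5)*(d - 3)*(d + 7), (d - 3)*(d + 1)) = d - 3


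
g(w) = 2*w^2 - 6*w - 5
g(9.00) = 103.00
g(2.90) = -5.58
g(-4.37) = 59.41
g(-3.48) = 40.10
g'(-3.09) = -18.36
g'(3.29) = 7.16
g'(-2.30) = -15.20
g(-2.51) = 22.66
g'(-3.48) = -19.92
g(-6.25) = 110.62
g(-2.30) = 19.38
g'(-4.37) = -23.48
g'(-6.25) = -31.00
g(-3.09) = 32.64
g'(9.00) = 30.00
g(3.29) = -3.09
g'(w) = 4*w - 6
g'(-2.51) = -16.04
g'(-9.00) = -42.00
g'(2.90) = 5.60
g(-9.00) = 211.00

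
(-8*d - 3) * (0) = 0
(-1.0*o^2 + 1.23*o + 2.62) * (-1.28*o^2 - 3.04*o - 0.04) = 1.28*o^4 + 1.4656*o^3 - 7.0528*o^2 - 8.014*o - 0.1048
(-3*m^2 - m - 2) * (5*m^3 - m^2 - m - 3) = -15*m^5 - 2*m^4 - 6*m^3 + 12*m^2 + 5*m + 6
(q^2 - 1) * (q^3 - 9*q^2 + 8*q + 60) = q^5 - 9*q^4 + 7*q^3 + 69*q^2 - 8*q - 60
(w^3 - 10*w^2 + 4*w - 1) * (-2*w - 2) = -2*w^4 + 18*w^3 + 12*w^2 - 6*w + 2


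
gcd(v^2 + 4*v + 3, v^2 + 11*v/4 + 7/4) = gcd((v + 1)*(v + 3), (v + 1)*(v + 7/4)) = v + 1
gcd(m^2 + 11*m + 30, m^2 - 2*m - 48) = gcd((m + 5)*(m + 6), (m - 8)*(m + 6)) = m + 6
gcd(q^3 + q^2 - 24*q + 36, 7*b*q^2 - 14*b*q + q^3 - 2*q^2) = q - 2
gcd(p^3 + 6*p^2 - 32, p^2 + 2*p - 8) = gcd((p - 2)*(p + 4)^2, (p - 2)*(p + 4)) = p^2 + 2*p - 8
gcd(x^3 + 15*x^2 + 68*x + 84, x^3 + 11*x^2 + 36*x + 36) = x^2 + 8*x + 12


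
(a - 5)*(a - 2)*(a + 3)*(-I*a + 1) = -I*a^4 + a^3 + 4*I*a^3 - 4*a^2 + 11*I*a^2 - 11*a - 30*I*a + 30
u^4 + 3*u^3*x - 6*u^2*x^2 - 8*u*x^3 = u*(u - 2*x)*(u + x)*(u + 4*x)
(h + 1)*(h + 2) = h^2 + 3*h + 2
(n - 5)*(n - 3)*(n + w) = n^3 + n^2*w - 8*n^2 - 8*n*w + 15*n + 15*w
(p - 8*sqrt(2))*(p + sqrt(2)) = p^2 - 7*sqrt(2)*p - 16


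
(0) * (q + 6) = 0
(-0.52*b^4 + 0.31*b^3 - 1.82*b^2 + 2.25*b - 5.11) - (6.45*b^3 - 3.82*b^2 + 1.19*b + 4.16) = -0.52*b^4 - 6.14*b^3 + 2.0*b^2 + 1.06*b - 9.27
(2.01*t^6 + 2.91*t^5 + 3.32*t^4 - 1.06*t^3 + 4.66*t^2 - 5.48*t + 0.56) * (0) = 0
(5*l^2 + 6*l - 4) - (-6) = 5*l^2 + 6*l + 2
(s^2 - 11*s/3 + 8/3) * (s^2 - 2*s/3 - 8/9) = s^4 - 13*s^3/3 + 38*s^2/9 + 40*s/27 - 64/27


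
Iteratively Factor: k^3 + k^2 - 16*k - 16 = (k + 1)*(k^2 - 16) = (k - 4)*(k + 1)*(k + 4)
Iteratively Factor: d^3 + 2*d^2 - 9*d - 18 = (d + 2)*(d^2 - 9) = (d + 2)*(d + 3)*(d - 3)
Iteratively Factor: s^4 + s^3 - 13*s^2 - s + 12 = (s + 4)*(s^3 - 3*s^2 - s + 3) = (s - 3)*(s + 4)*(s^2 - 1) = (s - 3)*(s + 1)*(s + 4)*(s - 1)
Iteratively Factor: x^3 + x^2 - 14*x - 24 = (x - 4)*(x^2 + 5*x + 6) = (x - 4)*(x + 3)*(x + 2)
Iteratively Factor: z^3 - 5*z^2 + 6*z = (z - 3)*(z^2 - 2*z) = z*(z - 3)*(z - 2)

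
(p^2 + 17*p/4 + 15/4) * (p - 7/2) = p^3 + 3*p^2/4 - 89*p/8 - 105/8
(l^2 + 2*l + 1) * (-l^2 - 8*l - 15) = -l^4 - 10*l^3 - 32*l^2 - 38*l - 15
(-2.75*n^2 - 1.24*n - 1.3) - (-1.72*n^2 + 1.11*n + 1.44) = -1.03*n^2 - 2.35*n - 2.74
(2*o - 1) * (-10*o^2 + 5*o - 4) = -20*o^3 + 20*o^2 - 13*o + 4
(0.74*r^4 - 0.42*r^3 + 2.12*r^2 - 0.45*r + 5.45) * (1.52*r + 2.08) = 1.1248*r^5 + 0.9008*r^4 + 2.3488*r^3 + 3.7256*r^2 + 7.348*r + 11.336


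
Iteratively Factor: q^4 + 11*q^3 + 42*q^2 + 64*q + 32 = (q + 1)*(q^3 + 10*q^2 + 32*q + 32) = (q + 1)*(q + 4)*(q^2 + 6*q + 8) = (q + 1)*(q + 2)*(q + 4)*(q + 4)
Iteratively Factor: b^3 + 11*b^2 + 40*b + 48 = (b + 4)*(b^2 + 7*b + 12) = (b + 3)*(b + 4)*(b + 4)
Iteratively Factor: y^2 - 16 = (y - 4)*(y + 4)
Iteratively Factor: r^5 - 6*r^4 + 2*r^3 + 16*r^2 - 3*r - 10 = (r - 2)*(r^4 - 4*r^3 - 6*r^2 + 4*r + 5) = (r - 2)*(r + 1)*(r^3 - 5*r^2 - r + 5) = (r - 5)*(r - 2)*(r + 1)*(r^2 - 1) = (r - 5)*(r - 2)*(r - 1)*(r + 1)*(r + 1)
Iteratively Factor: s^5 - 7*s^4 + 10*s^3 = (s)*(s^4 - 7*s^3 + 10*s^2) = s^2*(s^3 - 7*s^2 + 10*s) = s^3*(s^2 - 7*s + 10) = s^3*(s - 5)*(s - 2)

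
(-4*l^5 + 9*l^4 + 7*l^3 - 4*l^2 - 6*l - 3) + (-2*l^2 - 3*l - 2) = -4*l^5 + 9*l^4 + 7*l^3 - 6*l^2 - 9*l - 5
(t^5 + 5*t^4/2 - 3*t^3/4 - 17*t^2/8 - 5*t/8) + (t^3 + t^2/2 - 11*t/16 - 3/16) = t^5 + 5*t^4/2 + t^3/4 - 13*t^2/8 - 21*t/16 - 3/16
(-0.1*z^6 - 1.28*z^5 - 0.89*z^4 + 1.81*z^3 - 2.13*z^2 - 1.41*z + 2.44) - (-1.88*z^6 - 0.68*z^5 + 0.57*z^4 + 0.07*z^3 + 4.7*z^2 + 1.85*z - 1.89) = 1.78*z^6 - 0.6*z^5 - 1.46*z^4 + 1.74*z^3 - 6.83*z^2 - 3.26*z + 4.33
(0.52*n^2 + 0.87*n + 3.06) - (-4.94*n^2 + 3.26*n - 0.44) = 5.46*n^2 - 2.39*n + 3.5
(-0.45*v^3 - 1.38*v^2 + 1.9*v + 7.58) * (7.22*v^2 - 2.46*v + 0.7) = -3.249*v^5 - 8.8566*v^4 + 16.7978*v^3 + 49.0876*v^2 - 17.3168*v + 5.306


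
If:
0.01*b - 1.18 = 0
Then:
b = 118.00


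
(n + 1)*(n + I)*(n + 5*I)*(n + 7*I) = n^4 + n^3 + 13*I*n^3 - 47*n^2 + 13*I*n^2 - 47*n - 35*I*n - 35*I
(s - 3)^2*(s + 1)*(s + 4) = s^4 - s^3 - 17*s^2 + 21*s + 36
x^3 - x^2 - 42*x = x*(x - 7)*(x + 6)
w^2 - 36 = (w - 6)*(w + 6)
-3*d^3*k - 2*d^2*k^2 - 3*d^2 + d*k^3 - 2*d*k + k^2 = (-3*d + k)*(d + k)*(d*k + 1)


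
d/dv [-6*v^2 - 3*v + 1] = -12*v - 3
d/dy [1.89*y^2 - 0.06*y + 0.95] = 3.78*y - 0.06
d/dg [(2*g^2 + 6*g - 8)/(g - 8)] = 2*(g^2 - 16*g - 20)/(g^2 - 16*g + 64)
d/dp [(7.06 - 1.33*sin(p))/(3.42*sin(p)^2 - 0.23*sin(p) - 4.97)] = (4.5486*sin(p)^2 - 48.2904*sin(p) + 8.2339)*cos(p)/(11.6964*sin(p)^4 - 1.5732*sin(p)^3 - 33.9419*sin(p)^2 + 2.2862*sin(p) + 24.7009)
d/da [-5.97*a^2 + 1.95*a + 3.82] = 1.95 - 11.94*a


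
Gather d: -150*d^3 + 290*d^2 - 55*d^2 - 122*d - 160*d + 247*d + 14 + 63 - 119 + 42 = -150*d^3 + 235*d^2 - 35*d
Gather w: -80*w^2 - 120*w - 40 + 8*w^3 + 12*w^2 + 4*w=8*w^3 - 68*w^2 - 116*w - 40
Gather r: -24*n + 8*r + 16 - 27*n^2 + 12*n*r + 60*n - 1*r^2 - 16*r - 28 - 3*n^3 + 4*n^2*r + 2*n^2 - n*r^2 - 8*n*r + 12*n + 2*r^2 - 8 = -3*n^3 - 25*n^2 + 48*n + r^2*(1 - n) + r*(4*n^2 + 4*n - 8) - 20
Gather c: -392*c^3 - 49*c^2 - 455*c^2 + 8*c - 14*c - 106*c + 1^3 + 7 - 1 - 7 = -392*c^3 - 504*c^2 - 112*c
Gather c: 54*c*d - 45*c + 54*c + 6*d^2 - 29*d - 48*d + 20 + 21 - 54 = c*(54*d + 9) + 6*d^2 - 77*d - 13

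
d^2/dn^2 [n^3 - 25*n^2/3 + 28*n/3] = 6*n - 50/3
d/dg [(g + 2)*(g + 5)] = 2*g + 7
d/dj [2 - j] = -1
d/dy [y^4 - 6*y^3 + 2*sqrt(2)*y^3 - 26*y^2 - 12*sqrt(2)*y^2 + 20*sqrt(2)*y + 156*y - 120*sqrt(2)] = 4*y^3 - 18*y^2 + 6*sqrt(2)*y^2 - 52*y - 24*sqrt(2)*y + 20*sqrt(2) + 156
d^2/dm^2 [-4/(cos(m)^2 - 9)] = 8*(2*sin(m)^4 - 19*sin(m)^2 + 8)/(cos(m)^2 - 9)^3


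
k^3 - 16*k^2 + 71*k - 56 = (k - 8)*(k - 7)*(k - 1)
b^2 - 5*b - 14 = (b - 7)*(b + 2)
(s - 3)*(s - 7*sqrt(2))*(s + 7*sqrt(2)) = s^3 - 3*s^2 - 98*s + 294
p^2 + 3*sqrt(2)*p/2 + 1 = (p + sqrt(2)/2)*(p + sqrt(2))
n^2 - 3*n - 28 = (n - 7)*(n + 4)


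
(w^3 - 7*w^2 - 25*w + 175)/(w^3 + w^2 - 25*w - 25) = (w - 7)/(w + 1)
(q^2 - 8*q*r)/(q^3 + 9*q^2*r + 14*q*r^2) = (q - 8*r)/(q^2 + 9*q*r + 14*r^2)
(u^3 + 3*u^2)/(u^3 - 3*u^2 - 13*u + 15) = u^2/(u^2 - 6*u + 5)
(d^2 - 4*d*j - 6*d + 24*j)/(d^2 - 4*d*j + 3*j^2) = (d^2 - 4*d*j - 6*d + 24*j)/(d^2 - 4*d*j + 3*j^2)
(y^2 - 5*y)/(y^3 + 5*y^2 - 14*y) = (y - 5)/(y^2 + 5*y - 14)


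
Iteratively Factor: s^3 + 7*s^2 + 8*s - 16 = (s + 4)*(s^2 + 3*s - 4) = (s - 1)*(s + 4)*(s + 4)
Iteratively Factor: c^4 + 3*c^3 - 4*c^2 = (c + 4)*(c^3 - c^2) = (c - 1)*(c + 4)*(c^2) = c*(c - 1)*(c + 4)*(c)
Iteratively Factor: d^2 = (d)*(d)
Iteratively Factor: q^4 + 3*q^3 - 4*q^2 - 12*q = (q - 2)*(q^3 + 5*q^2 + 6*q) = q*(q - 2)*(q^2 + 5*q + 6) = q*(q - 2)*(q + 2)*(q + 3)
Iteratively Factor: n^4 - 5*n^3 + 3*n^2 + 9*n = (n + 1)*(n^3 - 6*n^2 + 9*n) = (n - 3)*(n + 1)*(n^2 - 3*n) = (n - 3)^2*(n + 1)*(n)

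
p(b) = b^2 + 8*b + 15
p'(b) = 2*b + 8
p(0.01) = 15.08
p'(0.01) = 8.02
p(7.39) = 128.73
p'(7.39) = 22.78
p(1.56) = 29.91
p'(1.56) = 11.12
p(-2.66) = 0.80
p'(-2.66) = 2.68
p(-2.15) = 2.42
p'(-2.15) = 3.70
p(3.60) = 56.76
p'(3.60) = 15.20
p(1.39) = 28.05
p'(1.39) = 10.78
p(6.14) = 101.82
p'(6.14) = 20.28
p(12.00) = 255.00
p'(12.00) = 32.00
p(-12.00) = 63.00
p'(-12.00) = -16.00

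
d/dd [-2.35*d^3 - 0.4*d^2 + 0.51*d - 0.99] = -7.05*d^2 - 0.8*d + 0.51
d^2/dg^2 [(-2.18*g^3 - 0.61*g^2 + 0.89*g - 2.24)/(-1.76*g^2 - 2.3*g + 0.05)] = (-7.105427357601e-15*g^5 - 1.4210854715202e-14*g^4 + 12.995792*g^3 + 40.449624*g^2 + 53.9679*g + 23.89179)/(5.451776*g^6 + 21.37344*g^5 + 27.46656*g^4 + 10.9526*g^3 - 0.7803*g^2 + 0.01725*g - 0.000125)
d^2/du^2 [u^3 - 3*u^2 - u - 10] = 6*u - 6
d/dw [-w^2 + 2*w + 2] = 2 - 2*w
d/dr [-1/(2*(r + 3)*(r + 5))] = (r + 4)/((r + 3)^2*(r + 5)^2)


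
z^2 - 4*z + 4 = (z - 2)^2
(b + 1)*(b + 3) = b^2 + 4*b + 3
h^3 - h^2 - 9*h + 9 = (h - 3)*(h - 1)*(h + 3)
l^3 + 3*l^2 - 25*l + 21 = (l - 3)*(l - 1)*(l + 7)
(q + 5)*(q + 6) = q^2 + 11*q + 30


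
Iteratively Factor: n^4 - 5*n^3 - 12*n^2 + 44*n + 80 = (n - 4)*(n^3 - n^2 - 16*n - 20) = (n - 5)*(n - 4)*(n^2 + 4*n + 4) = (n - 5)*(n - 4)*(n + 2)*(n + 2)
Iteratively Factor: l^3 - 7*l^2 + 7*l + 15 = (l + 1)*(l^2 - 8*l + 15) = (l - 5)*(l + 1)*(l - 3)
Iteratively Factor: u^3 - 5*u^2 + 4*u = (u)*(u^2 - 5*u + 4) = u*(u - 4)*(u - 1)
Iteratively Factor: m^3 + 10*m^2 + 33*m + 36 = (m + 4)*(m^2 + 6*m + 9) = (m + 3)*(m + 4)*(m + 3)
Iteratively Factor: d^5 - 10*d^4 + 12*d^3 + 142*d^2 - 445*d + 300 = (d - 5)*(d^4 - 5*d^3 - 13*d^2 + 77*d - 60) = (d - 5)*(d - 3)*(d^3 - 2*d^2 - 19*d + 20) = (d - 5)*(d - 3)*(d - 1)*(d^2 - d - 20) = (d - 5)*(d - 3)*(d - 1)*(d + 4)*(d - 5)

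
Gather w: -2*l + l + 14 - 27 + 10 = -l - 3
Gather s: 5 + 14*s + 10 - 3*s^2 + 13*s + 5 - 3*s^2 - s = -6*s^2 + 26*s + 20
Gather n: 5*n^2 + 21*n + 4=5*n^2 + 21*n + 4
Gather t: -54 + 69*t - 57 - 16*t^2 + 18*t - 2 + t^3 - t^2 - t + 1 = t^3 - 17*t^2 + 86*t - 112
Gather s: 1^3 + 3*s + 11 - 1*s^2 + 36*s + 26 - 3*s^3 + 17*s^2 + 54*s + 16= -3*s^3 + 16*s^2 + 93*s + 54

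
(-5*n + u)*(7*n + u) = -35*n^2 + 2*n*u + u^2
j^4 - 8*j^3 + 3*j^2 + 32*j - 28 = (j - 7)*(j - 2)*(j - 1)*(j + 2)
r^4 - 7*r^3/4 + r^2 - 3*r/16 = r*(r - 3/4)*(r - 1/2)^2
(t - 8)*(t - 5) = t^2 - 13*t + 40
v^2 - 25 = (v - 5)*(v + 5)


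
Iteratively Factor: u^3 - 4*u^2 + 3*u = (u - 3)*(u^2 - u) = u*(u - 3)*(u - 1)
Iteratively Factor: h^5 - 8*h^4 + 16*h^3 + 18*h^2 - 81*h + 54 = (h - 1)*(h^4 - 7*h^3 + 9*h^2 + 27*h - 54) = (h - 3)*(h - 1)*(h^3 - 4*h^2 - 3*h + 18) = (h - 3)*(h - 1)*(h + 2)*(h^2 - 6*h + 9) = (h - 3)^2*(h - 1)*(h + 2)*(h - 3)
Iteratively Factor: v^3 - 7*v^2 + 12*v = (v - 4)*(v^2 - 3*v) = (v - 4)*(v - 3)*(v)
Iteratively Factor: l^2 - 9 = (l - 3)*(l + 3)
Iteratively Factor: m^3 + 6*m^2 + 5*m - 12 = (m - 1)*(m^2 + 7*m + 12) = (m - 1)*(m + 4)*(m + 3)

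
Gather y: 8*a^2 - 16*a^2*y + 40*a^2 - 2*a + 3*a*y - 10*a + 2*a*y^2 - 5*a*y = 48*a^2 + 2*a*y^2 - 12*a + y*(-16*a^2 - 2*a)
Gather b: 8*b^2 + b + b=8*b^2 + 2*b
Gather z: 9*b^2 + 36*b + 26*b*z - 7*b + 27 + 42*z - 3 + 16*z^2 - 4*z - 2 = 9*b^2 + 29*b + 16*z^2 + z*(26*b + 38) + 22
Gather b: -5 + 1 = -4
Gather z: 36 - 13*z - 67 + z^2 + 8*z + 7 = z^2 - 5*z - 24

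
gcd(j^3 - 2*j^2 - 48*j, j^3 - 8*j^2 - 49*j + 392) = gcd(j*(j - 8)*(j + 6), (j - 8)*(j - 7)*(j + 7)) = j - 8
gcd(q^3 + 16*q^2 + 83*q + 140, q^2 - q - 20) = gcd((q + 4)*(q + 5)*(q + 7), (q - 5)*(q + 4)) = q + 4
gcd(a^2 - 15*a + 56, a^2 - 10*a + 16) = a - 8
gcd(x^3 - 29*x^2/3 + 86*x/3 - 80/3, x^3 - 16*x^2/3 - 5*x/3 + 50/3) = x^2 - 7*x + 10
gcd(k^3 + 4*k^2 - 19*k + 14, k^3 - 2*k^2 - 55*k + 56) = k^2 + 6*k - 7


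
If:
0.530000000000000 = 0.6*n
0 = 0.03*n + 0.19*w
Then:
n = 0.88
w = -0.14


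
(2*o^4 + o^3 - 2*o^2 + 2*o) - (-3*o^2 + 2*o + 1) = 2*o^4 + o^3 + o^2 - 1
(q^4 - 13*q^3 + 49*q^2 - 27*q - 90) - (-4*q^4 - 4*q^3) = 5*q^4 - 9*q^3 + 49*q^2 - 27*q - 90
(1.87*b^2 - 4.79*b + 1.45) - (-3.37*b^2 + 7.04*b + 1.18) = 5.24*b^2 - 11.83*b + 0.27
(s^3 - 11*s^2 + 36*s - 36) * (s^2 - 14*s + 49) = s^5 - 25*s^4 + 239*s^3 - 1079*s^2 + 2268*s - 1764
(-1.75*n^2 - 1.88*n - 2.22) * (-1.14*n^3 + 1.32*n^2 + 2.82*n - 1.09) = 1.995*n^5 - 0.1668*n^4 - 4.8858*n^3 - 6.3245*n^2 - 4.2112*n + 2.4198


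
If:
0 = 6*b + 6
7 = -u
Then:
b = -1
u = -7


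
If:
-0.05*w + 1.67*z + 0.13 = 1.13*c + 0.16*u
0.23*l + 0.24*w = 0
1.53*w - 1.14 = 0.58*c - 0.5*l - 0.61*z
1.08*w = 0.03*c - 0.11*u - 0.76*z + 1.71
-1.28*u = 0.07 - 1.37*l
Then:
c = 1.04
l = -1.48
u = -1.64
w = 1.42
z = 0.51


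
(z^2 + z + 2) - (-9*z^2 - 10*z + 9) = 10*z^2 + 11*z - 7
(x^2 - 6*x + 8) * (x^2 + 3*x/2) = x^4 - 9*x^3/2 - x^2 + 12*x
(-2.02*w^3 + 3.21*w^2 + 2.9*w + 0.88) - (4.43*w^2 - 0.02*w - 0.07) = -2.02*w^3 - 1.22*w^2 + 2.92*w + 0.95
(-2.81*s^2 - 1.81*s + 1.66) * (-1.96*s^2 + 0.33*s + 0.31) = 5.5076*s^4 + 2.6203*s^3 - 4.722*s^2 - 0.0133000000000001*s + 0.5146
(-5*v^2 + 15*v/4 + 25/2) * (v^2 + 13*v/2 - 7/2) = -5*v^4 - 115*v^3/4 + 435*v^2/8 + 545*v/8 - 175/4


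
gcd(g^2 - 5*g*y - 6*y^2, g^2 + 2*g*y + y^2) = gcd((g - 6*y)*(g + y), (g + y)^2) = g + y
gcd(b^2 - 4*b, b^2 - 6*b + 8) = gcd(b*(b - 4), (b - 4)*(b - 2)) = b - 4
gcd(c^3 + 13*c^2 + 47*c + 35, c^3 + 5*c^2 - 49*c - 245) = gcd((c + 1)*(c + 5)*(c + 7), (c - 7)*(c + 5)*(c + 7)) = c^2 + 12*c + 35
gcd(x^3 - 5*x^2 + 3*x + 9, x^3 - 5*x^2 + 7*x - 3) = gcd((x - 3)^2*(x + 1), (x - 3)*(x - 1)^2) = x - 3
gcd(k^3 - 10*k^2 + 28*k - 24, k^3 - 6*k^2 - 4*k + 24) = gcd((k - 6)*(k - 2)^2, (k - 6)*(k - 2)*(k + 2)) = k^2 - 8*k + 12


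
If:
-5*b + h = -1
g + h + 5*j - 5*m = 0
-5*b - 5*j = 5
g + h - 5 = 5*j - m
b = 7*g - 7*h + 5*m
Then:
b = 47/308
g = 173/308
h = -73/308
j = -355/308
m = -335/308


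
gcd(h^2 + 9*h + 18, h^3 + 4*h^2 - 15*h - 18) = h + 6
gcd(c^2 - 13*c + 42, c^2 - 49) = c - 7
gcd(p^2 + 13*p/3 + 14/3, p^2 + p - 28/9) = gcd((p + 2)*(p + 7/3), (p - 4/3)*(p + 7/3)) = p + 7/3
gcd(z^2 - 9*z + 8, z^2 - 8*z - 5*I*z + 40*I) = z - 8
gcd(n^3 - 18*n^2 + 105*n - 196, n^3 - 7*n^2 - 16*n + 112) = n^2 - 11*n + 28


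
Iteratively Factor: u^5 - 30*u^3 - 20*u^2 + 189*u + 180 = (u + 4)*(u^4 - 4*u^3 - 14*u^2 + 36*u + 45) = (u - 3)*(u + 4)*(u^3 - u^2 - 17*u - 15) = (u - 5)*(u - 3)*(u + 4)*(u^2 + 4*u + 3) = (u - 5)*(u - 3)*(u + 3)*(u + 4)*(u + 1)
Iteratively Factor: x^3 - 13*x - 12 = (x + 3)*(x^2 - 3*x - 4) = (x + 1)*(x + 3)*(x - 4)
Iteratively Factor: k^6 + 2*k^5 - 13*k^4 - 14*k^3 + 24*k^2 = (k)*(k^5 + 2*k^4 - 13*k^3 - 14*k^2 + 24*k) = k^2*(k^4 + 2*k^3 - 13*k^2 - 14*k + 24) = k^2*(k + 2)*(k^3 - 13*k + 12) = k^2*(k - 3)*(k + 2)*(k^2 + 3*k - 4) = k^2*(k - 3)*(k + 2)*(k + 4)*(k - 1)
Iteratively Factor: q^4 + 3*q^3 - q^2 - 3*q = (q - 1)*(q^3 + 4*q^2 + 3*q) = (q - 1)*(q + 3)*(q^2 + q) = q*(q - 1)*(q + 3)*(q + 1)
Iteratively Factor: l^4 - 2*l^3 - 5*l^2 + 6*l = (l - 1)*(l^3 - l^2 - 6*l) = (l - 3)*(l - 1)*(l^2 + 2*l) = l*(l - 3)*(l - 1)*(l + 2)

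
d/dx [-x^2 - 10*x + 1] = -2*x - 10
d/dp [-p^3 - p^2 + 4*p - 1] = -3*p^2 - 2*p + 4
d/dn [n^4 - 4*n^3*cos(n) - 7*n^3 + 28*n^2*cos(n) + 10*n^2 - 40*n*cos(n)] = 4*n^3*sin(n) + 4*n^3 - 28*n^2*sin(n) - 12*n^2*cos(n) - 21*n^2 + 40*n*sin(n) + 56*n*cos(n) + 20*n - 40*cos(n)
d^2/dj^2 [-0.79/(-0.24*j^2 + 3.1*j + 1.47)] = (0.091008*j^2 - 1.17552*j - 0.79*(0.48*j - 3.1)*(0.96*j - 6.2) - 0.557424)/(-0.24*j^2 + 3.1*j + 1.47)^3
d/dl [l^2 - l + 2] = 2*l - 1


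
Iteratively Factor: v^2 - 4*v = (v)*(v - 4)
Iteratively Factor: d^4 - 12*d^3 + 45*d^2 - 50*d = (d - 5)*(d^3 - 7*d^2 + 10*d) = (d - 5)^2*(d^2 - 2*d) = (d - 5)^2*(d - 2)*(d)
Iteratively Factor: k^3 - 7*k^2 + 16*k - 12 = (k - 3)*(k^2 - 4*k + 4) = (k - 3)*(k - 2)*(k - 2)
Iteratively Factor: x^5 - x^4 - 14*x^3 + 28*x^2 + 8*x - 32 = (x + 1)*(x^4 - 2*x^3 - 12*x^2 + 40*x - 32) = (x - 2)*(x + 1)*(x^3 - 12*x + 16) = (x - 2)^2*(x + 1)*(x^2 + 2*x - 8) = (x - 2)^2*(x + 1)*(x + 4)*(x - 2)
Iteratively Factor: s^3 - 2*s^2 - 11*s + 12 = (s - 4)*(s^2 + 2*s - 3) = (s - 4)*(s + 3)*(s - 1)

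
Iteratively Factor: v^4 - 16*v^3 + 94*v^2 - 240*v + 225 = (v - 5)*(v^3 - 11*v^2 + 39*v - 45) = (v - 5)^2*(v^2 - 6*v + 9) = (v - 5)^2*(v - 3)*(v - 3)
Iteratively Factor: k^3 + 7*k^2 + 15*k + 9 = (k + 3)*(k^2 + 4*k + 3) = (k + 1)*(k + 3)*(k + 3)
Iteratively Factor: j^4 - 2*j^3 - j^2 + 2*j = (j + 1)*(j^3 - 3*j^2 + 2*j) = (j - 1)*(j + 1)*(j^2 - 2*j) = j*(j - 1)*(j + 1)*(j - 2)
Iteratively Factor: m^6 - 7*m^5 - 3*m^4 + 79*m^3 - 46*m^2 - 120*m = (m + 3)*(m^5 - 10*m^4 + 27*m^3 - 2*m^2 - 40*m) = (m - 4)*(m + 3)*(m^4 - 6*m^3 + 3*m^2 + 10*m) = (m - 5)*(m - 4)*(m + 3)*(m^3 - m^2 - 2*m) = m*(m - 5)*(m - 4)*(m + 3)*(m^2 - m - 2) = m*(m - 5)*(m - 4)*(m + 1)*(m + 3)*(m - 2)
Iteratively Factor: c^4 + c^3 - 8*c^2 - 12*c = (c + 2)*(c^3 - c^2 - 6*c) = (c + 2)^2*(c^2 - 3*c) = (c - 3)*(c + 2)^2*(c)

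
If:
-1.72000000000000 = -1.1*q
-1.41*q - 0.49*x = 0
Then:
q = 1.56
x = -4.50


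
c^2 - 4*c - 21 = (c - 7)*(c + 3)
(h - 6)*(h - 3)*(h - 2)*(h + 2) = h^4 - 9*h^3 + 14*h^2 + 36*h - 72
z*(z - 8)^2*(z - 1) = z^4 - 17*z^3 + 80*z^2 - 64*z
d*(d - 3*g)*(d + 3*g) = d^3 - 9*d*g^2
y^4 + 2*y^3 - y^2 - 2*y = y*(y - 1)*(y + 1)*(y + 2)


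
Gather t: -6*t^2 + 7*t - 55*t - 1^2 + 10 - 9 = -6*t^2 - 48*t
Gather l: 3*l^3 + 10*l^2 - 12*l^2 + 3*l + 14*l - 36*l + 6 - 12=3*l^3 - 2*l^2 - 19*l - 6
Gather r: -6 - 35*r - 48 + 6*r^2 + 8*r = 6*r^2 - 27*r - 54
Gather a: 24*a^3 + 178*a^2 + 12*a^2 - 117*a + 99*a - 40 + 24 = 24*a^3 + 190*a^2 - 18*a - 16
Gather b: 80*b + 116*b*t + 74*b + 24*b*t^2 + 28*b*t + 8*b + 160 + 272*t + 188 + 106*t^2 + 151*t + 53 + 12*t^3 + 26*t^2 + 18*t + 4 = b*(24*t^2 + 144*t + 162) + 12*t^3 + 132*t^2 + 441*t + 405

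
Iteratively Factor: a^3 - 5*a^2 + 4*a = (a - 4)*(a^2 - a) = (a - 4)*(a - 1)*(a)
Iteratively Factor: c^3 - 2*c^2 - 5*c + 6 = (c + 2)*(c^2 - 4*c + 3) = (c - 3)*(c + 2)*(c - 1)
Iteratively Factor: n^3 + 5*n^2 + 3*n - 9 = (n - 1)*(n^2 + 6*n + 9) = (n - 1)*(n + 3)*(n + 3)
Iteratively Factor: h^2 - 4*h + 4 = (h - 2)*(h - 2)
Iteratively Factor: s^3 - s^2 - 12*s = (s)*(s^2 - s - 12) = s*(s - 4)*(s + 3)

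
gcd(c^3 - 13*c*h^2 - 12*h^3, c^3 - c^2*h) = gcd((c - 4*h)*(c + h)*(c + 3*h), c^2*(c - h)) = 1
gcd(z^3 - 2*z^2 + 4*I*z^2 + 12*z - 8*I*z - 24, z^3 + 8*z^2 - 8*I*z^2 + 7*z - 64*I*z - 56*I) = 1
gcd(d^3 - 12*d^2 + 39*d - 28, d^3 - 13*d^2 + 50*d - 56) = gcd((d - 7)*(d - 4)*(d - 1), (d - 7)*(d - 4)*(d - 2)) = d^2 - 11*d + 28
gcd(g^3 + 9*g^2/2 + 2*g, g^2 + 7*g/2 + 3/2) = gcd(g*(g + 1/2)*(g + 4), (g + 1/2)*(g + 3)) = g + 1/2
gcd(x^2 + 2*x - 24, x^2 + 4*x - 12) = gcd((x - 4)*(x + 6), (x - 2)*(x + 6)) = x + 6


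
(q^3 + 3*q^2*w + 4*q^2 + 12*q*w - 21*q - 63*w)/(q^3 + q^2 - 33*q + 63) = (q + 3*w)/(q - 3)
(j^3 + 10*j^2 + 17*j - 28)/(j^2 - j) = j + 11 + 28/j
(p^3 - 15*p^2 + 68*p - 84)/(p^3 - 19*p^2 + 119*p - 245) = (p^2 - 8*p + 12)/(p^2 - 12*p + 35)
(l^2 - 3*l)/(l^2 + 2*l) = (l - 3)/(l + 2)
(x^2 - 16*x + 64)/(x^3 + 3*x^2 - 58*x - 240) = (x - 8)/(x^2 + 11*x + 30)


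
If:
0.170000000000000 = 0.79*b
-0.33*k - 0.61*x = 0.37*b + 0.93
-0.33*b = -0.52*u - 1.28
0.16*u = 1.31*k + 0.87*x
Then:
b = 0.22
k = 1.27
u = -2.32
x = -2.34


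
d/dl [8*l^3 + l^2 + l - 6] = 24*l^2 + 2*l + 1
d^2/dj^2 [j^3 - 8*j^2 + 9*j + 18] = 6*j - 16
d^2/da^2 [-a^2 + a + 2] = -2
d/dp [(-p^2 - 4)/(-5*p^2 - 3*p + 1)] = 3*(p^2 - 14*p - 4)/(25*p^4 + 30*p^3 - p^2 - 6*p + 1)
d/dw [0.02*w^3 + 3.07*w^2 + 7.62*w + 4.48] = 0.06*w^2 + 6.14*w + 7.62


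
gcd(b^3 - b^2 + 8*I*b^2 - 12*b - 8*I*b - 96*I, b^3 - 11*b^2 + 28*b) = b - 4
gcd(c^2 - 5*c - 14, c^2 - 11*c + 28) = c - 7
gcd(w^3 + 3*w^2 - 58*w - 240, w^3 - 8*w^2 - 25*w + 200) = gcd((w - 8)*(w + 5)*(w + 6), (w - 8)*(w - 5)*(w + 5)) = w^2 - 3*w - 40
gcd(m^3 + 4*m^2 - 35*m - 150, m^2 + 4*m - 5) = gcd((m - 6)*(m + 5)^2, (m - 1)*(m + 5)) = m + 5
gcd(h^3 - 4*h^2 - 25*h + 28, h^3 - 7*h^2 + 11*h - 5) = h - 1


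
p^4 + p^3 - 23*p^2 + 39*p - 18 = (p - 3)*(p - 1)^2*(p + 6)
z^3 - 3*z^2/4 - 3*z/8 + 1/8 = (z - 1)*(z - 1/4)*(z + 1/2)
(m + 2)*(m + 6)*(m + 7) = m^3 + 15*m^2 + 68*m + 84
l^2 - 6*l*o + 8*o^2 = (l - 4*o)*(l - 2*o)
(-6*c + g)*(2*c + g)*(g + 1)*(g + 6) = -12*c^2*g^2 - 84*c^2*g - 72*c^2 - 4*c*g^3 - 28*c*g^2 - 24*c*g + g^4 + 7*g^3 + 6*g^2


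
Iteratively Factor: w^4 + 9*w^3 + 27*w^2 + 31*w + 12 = (w + 3)*(w^3 + 6*w^2 + 9*w + 4) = (w + 3)*(w + 4)*(w^2 + 2*w + 1) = (w + 1)*(w + 3)*(w + 4)*(w + 1)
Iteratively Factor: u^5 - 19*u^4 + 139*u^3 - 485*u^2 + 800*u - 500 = (u - 5)*(u^4 - 14*u^3 + 69*u^2 - 140*u + 100) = (u - 5)*(u - 2)*(u^3 - 12*u^2 + 45*u - 50) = (u - 5)*(u - 2)^2*(u^2 - 10*u + 25) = (u - 5)^2*(u - 2)^2*(u - 5)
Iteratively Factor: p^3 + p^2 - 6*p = (p + 3)*(p^2 - 2*p) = (p - 2)*(p + 3)*(p)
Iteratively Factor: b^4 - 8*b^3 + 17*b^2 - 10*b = (b)*(b^3 - 8*b^2 + 17*b - 10) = b*(b - 1)*(b^2 - 7*b + 10) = b*(b - 2)*(b - 1)*(b - 5)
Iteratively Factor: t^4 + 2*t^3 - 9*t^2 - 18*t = (t + 3)*(t^3 - t^2 - 6*t) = t*(t + 3)*(t^2 - t - 6) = t*(t + 2)*(t + 3)*(t - 3)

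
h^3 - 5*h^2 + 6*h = h*(h - 3)*(h - 2)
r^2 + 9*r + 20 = (r + 4)*(r + 5)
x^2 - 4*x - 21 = (x - 7)*(x + 3)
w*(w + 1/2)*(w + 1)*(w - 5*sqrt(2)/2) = w^4 - 5*sqrt(2)*w^3/2 + 3*w^3/2 - 15*sqrt(2)*w^2/4 + w^2/2 - 5*sqrt(2)*w/4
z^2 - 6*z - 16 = (z - 8)*(z + 2)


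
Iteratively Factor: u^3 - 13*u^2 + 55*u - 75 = (u - 5)*(u^2 - 8*u + 15) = (u - 5)^2*(u - 3)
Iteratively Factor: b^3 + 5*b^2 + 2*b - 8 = (b + 2)*(b^2 + 3*b - 4) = (b - 1)*(b + 2)*(b + 4)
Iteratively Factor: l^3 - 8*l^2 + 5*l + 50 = (l + 2)*(l^2 - 10*l + 25) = (l - 5)*(l + 2)*(l - 5)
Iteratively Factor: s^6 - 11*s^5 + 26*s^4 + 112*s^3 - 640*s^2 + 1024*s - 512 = (s + 4)*(s^5 - 15*s^4 + 86*s^3 - 232*s^2 + 288*s - 128) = (s - 1)*(s + 4)*(s^4 - 14*s^3 + 72*s^2 - 160*s + 128) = (s - 4)*(s - 1)*(s + 4)*(s^3 - 10*s^2 + 32*s - 32) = (s - 4)^2*(s - 1)*(s + 4)*(s^2 - 6*s + 8) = (s - 4)^2*(s - 2)*(s - 1)*(s + 4)*(s - 4)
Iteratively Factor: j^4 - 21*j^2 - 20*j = (j)*(j^3 - 21*j - 20) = j*(j - 5)*(j^2 + 5*j + 4) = j*(j - 5)*(j + 4)*(j + 1)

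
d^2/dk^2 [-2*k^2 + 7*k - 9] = -4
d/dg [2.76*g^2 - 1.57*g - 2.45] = 5.52*g - 1.57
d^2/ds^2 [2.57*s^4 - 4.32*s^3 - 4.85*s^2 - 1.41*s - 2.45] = 30.84*s^2 - 25.92*s - 9.7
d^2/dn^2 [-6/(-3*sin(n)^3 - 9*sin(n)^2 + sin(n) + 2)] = 6*(-81*sin(n)^6 - 297*sin(n)^5 - 210*sin(n)^4 + 405*sin(n)^3 + 395*sin(n)^2 - 16*sin(n) + 38)/(3*sin(n)^3 + 9*sin(n)^2 - sin(n) - 2)^3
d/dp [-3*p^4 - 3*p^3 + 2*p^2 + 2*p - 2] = -12*p^3 - 9*p^2 + 4*p + 2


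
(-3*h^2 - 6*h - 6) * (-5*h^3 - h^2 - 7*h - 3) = 15*h^5 + 33*h^4 + 57*h^3 + 57*h^2 + 60*h + 18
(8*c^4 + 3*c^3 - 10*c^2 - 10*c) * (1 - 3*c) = -24*c^5 - c^4 + 33*c^3 + 20*c^2 - 10*c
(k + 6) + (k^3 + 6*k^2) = k^3 + 6*k^2 + k + 6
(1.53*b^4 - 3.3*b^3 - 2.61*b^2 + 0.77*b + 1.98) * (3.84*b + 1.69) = 5.8752*b^5 - 10.0863*b^4 - 15.5994*b^3 - 1.4541*b^2 + 8.9045*b + 3.3462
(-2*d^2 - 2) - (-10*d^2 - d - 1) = 8*d^2 + d - 1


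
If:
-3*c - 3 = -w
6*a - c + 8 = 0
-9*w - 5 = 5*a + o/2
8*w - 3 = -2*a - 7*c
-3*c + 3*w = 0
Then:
No Solution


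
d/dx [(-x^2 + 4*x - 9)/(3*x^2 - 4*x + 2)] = 2*(-4*x^2 + 25*x - 14)/(9*x^4 - 24*x^3 + 28*x^2 - 16*x + 4)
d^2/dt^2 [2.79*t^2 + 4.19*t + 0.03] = 5.58000000000000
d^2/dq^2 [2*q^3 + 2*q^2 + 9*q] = 12*q + 4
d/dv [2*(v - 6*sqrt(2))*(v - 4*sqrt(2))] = 4*v - 20*sqrt(2)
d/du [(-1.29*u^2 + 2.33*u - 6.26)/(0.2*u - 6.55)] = (-0.258*u^2 + 16.899*u - 14.0095)/(0.04*u^2 - 2.62*u + 42.9025)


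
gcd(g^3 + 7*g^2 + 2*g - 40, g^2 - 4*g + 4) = g - 2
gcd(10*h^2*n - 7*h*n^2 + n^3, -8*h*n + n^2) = n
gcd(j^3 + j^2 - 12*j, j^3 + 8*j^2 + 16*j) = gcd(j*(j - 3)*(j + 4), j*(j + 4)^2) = j^2 + 4*j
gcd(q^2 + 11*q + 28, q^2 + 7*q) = q + 7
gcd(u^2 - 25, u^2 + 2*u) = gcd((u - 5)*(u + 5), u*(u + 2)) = 1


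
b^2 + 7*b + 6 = (b + 1)*(b + 6)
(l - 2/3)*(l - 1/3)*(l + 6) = l^3 + 5*l^2 - 52*l/9 + 4/3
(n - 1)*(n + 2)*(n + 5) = n^3 + 6*n^2 + 3*n - 10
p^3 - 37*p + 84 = (p - 4)*(p - 3)*(p + 7)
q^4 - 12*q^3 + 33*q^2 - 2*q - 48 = (q - 8)*(q - 3)*(q - 2)*(q + 1)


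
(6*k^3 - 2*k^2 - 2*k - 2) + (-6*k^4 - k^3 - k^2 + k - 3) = -6*k^4 + 5*k^3 - 3*k^2 - k - 5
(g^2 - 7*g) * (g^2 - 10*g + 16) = g^4 - 17*g^3 + 86*g^2 - 112*g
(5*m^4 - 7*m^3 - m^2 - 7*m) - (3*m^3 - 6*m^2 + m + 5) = 5*m^4 - 10*m^3 + 5*m^2 - 8*m - 5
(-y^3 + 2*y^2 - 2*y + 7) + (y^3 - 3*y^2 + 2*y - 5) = 2 - y^2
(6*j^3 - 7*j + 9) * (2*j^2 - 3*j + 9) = 12*j^5 - 18*j^4 + 40*j^3 + 39*j^2 - 90*j + 81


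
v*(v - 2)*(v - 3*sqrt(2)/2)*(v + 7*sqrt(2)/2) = v^4 - 2*v^3 + 2*sqrt(2)*v^3 - 21*v^2/2 - 4*sqrt(2)*v^2 + 21*v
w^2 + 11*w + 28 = (w + 4)*(w + 7)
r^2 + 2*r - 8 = (r - 2)*(r + 4)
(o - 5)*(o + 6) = o^2 + o - 30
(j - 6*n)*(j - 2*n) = j^2 - 8*j*n + 12*n^2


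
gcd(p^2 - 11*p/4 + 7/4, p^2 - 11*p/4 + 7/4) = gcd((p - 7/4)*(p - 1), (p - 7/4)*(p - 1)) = p^2 - 11*p/4 + 7/4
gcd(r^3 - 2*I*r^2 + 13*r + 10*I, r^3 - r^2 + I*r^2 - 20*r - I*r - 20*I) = r + I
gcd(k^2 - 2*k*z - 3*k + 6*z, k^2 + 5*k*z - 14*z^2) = -k + 2*z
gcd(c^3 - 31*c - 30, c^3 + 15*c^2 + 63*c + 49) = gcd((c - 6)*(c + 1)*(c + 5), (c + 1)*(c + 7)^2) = c + 1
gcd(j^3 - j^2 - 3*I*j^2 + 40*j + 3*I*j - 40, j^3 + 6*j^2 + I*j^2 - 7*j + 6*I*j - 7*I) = j - 1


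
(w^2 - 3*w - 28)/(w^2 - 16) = (w - 7)/(w - 4)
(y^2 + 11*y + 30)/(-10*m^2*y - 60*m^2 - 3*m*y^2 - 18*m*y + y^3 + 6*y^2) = (y + 5)/(-10*m^2 - 3*m*y + y^2)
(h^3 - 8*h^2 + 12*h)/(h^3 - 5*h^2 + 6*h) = (h - 6)/(h - 3)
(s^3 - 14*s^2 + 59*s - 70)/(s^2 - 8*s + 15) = (s^2 - 9*s + 14)/(s - 3)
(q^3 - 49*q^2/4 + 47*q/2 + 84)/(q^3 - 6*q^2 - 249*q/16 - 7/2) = 4*(q - 6)/(4*q + 1)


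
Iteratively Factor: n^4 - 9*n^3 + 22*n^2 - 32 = (n - 4)*(n^3 - 5*n^2 + 2*n + 8) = (n - 4)*(n + 1)*(n^2 - 6*n + 8) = (n - 4)^2*(n + 1)*(n - 2)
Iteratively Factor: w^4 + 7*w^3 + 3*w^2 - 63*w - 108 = (w - 3)*(w^3 + 10*w^2 + 33*w + 36) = (w - 3)*(w + 3)*(w^2 + 7*w + 12) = (w - 3)*(w + 3)^2*(w + 4)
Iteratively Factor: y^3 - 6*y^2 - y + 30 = (y + 2)*(y^2 - 8*y + 15) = (y - 3)*(y + 2)*(y - 5)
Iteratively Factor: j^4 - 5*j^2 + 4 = (j + 1)*(j^3 - j^2 - 4*j + 4) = (j + 1)*(j + 2)*(j^2 - 3*j + 2) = (j - 1)*(j + 1)*(j + 2)*(j - 2)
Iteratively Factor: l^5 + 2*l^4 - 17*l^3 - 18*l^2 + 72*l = (l + 4)*(l^4 - 2*l^3 - 9*l^2 + 18*l) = (l + 3)*(l + 4)*(l^3 - 5*l^2 + 6*l) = (l - 3)*(l + 3)*(l + 4)*(l^2 - 2*l) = (l - 3)*(l - 2)*(l + 3)*(l + 4)*(l)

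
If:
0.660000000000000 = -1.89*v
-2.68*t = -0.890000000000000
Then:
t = 0.33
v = -0.35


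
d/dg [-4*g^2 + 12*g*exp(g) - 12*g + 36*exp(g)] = 12*g*exp(g) - 8*g + 48*exp(g) - 12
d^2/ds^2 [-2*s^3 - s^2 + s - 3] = -12*s - 2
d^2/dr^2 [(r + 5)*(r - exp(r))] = -r*exp(r) - 7*exp(r) + 2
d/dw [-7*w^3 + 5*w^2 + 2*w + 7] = -21*w^2 + 10*w + 2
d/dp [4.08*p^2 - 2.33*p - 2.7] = 8.16*p - 2.33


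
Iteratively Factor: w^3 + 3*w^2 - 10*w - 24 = (w + 2)*(w^2 + w - 12) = (w - 3)*(w + 2)*(w + 4)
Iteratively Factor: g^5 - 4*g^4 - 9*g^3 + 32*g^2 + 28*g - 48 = (g - 1)*(g^4 - 3*g^3 - 12*g^2 + 20*g + 48) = (g - 4)*(g - 1)*(g^3 + g^2 - 8*g - 12) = (g - 4)*(g - 1)*(g + 2)*(g^2 - g - 6) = (g - 4)*(g - 1)*(g + 2)^2*(g - 3)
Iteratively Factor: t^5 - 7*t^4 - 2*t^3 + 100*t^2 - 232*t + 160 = (t + 4)*(t^4 - 11*t^3 + 42*t^2 - 68*t + 40) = (t - 2)*(t + 4)*(t^3 - 9*t^2 + 24*t - 20) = (t - 2)^2*(t + 4)*(t^2 - 7*t + 10) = (t - 5)*(t - 2)^2*(t + 4)*(t - 2)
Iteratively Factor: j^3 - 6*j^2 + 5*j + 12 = (j + 1)*(j^2 - 7*j + 12) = (j - 3)*(j + 1)*(j - 4)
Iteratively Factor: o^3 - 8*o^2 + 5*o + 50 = (o - 5)*(o^2 - 3*o - 10) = (o - 5)^2*(o + 2)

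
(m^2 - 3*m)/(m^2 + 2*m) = (m - 3)/(m + 2)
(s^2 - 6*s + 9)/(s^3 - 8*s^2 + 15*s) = (s - 3)/(s*(s - 5))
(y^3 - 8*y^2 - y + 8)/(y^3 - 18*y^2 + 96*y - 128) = (y^2 - 1)/(y^2 - 10*y + 16)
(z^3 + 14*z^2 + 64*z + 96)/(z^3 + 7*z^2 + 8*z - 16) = (z + 6)/(z - 1)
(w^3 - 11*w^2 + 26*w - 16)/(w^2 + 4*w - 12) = (w^2 - 9*w + 8)/(w + 6)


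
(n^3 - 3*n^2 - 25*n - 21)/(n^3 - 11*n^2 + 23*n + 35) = (n + 3)/(n - 5)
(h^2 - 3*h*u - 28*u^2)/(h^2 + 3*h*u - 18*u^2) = (h^2 - 3*h*u - 28*u^2)/(h^2 + 3*h*u - 18*u^2)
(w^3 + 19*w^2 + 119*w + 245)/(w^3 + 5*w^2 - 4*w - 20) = (w^2 + 14*w + 49)/(w^2 - 4)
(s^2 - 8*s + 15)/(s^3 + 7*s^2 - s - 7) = (s^2 - 8*s + 15)/(s^3 + 7*s^2 - s - 7)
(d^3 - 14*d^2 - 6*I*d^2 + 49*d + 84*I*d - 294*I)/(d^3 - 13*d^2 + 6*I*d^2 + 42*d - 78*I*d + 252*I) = (d^2 - d*(7 + 6*I) + 42*I)/(d^2 + 6*d*(-1 + I) - 36*I)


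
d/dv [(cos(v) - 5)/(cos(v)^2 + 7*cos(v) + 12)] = (cos(v)^2 - 10*cos(v) - 47)*sin(v)/(cos(v)^2 + 7*cos(v) + 12)^2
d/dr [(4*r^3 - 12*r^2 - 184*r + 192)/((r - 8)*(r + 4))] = 4*(r^2 + 8*r + 26)/(r^2 + 8*r + 16)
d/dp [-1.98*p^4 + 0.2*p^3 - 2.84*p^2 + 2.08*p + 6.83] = -7.92*p^3 + 0.6*p^2 - 5.68*p + 2.08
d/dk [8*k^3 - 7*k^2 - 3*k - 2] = 24*k^2 - 14*k - 3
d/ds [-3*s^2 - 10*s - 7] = -6*s - 10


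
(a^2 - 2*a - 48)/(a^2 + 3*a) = (a^2 - 2*a - 48)/(a*(a + 3))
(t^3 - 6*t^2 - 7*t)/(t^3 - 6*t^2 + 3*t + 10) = t*(t - 7)/(t^2 - 7*t + 10)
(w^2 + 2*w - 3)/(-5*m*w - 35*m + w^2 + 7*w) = (-w^2 - 2*w + 3)/(5*m*w + 35*m - w^2 - 7*w)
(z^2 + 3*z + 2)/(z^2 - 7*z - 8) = (z + 2)/(z - 8)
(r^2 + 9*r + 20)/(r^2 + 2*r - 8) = (r + 5)/(r - 2)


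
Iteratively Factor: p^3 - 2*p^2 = (p - 2)*(p^2) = p*(p - 2)*(p)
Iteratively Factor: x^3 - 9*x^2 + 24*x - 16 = (x - 4)*(x^2 - 5*x + 4) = (x - 4)*(x - 1)*(x - 4)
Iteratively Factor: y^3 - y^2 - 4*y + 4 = (y - 2)*(y^2 + y - 2) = (y - 2)*(y - 1)*(y + 2)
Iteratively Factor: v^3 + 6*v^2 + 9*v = (v)*(v^2 + 6*v + 9) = v*(v + 3)*(v + 3)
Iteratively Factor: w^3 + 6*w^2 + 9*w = (w)*(w^2 + 6*w + 9) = w*(w + 3)*(w + 3)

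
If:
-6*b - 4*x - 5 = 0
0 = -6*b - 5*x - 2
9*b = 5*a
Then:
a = -51/10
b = -17/6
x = 3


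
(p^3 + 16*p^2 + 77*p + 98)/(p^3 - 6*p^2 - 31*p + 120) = (p^3 + 16*p^2 + 77*p + 98)/(p^3 - 6*p^2 - 31*p + 120)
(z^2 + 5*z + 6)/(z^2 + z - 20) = (z^2 + 5*z + 6)/(z^2 + z - 20)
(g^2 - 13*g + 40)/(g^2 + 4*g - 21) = (g^2 - 13*g + 40)/(g^2 + 4*g - 21)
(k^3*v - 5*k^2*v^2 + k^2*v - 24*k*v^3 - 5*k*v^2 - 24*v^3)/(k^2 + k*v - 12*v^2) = v*(k^3 - 5*k^2*v + k^2 - 24*k*v^2 - 5*k*v - 24*v^2)/(k^2 + k*v - 12*v^2)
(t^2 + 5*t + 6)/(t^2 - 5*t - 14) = (t + 3)/(t - 7)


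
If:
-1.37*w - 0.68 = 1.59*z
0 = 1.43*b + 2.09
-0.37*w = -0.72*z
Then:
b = -1.46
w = -0.31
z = -0.16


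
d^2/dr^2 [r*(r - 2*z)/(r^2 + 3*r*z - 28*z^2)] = 2*z*(5*r^3 - 84*r^2*z + 168*r*z^2 - 616*z^3)/(-r^6 - 9*r^5*z + 57*r^4*z^2 + 477*r^3*z^3 - 1596*r^2*z^4 - 7056*r*z^5 + 21952*z^6)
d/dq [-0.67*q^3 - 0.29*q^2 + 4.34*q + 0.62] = -2.01*q^2 - 0.58*q + 4.34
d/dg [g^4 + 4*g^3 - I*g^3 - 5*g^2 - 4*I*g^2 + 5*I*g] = 4*g^3 + g^2*(12 - 3*I) + g*(-10 - 8*I) + 5*I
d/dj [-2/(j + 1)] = 2/(j + 1)^2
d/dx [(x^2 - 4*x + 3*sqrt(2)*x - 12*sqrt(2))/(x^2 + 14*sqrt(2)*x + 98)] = (4*x^2 + 11*sqrt(2)*x^2 + 24*sqrt(2)*x + 196*x - 56 + 294*sqrt(2))/(x^4 + 28*sqrt(2)*x^3 + 588*x^2 + 2744*sqrt(2)*x + 9604)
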